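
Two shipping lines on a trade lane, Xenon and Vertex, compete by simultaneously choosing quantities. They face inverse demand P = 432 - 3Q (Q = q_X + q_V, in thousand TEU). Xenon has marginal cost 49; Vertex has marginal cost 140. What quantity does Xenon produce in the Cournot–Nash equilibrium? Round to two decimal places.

Xenon's profit: π_X = (432 - 3Q)q_X - (49q_X). Setting ∂π_X/∂q_X = 0: 383 - 6q_X - 3(q_V) = 0.
Vertex's first-order condition: 292 - 6q_V - 3(q_X) = 0.
Rearranging gives the reaction functions q_X = (383 - 3q_V)/6 and q_V = (292 - 3q_X)/6.
Solving the pair: q_X = 158/3, q_V = 67/3.

52.67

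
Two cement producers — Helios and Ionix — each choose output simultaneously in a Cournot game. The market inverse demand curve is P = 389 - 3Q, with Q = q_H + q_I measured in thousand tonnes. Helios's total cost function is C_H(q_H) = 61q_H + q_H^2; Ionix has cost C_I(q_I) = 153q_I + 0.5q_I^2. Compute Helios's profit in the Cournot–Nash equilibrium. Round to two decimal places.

Helios's profit: π_H = (389 - 3Q)q_H - (61q_H + q_H²). Setting ∂π_H/∂q_H = 0: 328 - 8q_H - 3(q_I) = 0.
Ionix's profit: π_I = (389 - 3Q)q_I - (153q_I + (1/2)q_I²). Setting ∂π_I/∂q_I = 0: 236 - 7q_I - 3(q_H) = 0.
Rearranging gives the reaction functions q_H = (328 - 3q_I)/8 and q_I = (236 - 3q_H)/7.
Substituting one into the other gives q_H = 1588/47 and q_I = 904/47.
Price P = 389 - 3·53.0213 = 229.9362.
Helios's profit: 229.9362·(1588/47) - 61·(1588/47) - (1588/47)² = 4566.3087.

4566.31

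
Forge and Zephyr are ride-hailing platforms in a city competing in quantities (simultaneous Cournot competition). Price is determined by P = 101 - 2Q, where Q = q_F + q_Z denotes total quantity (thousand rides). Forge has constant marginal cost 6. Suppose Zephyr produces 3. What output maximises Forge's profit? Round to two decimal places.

22.25

With the rival's output fixed at 3, Forge's profit is π_F = (101 - 2·3 - 2q_F)q_F - (6q_F) = (95 - 2q_F)q_F - (6q_F).
∂π_F/∂q_F = 89 - 4q_F = 0, so q_F = 89/4.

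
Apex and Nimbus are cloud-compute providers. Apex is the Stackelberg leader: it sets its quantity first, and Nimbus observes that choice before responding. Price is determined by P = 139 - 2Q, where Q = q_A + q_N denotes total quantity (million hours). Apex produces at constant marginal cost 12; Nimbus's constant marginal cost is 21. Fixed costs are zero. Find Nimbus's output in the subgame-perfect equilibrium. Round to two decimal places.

The follower Nimbus best-responds to any q_A: π_N = (139 - 2Q)q_N - 21q_N.
Setting the follower's marginal profit to zero, 118 - 2q_A - 4q_N = 0, i.e. q_N = (118 - 2q_A)/4.
Apex substitutes q_N(q_A) into its own profit: π_A = q_A(139 - 2q_A - (118 - 2q_A)/2) - 12q_A = (80 - q_A)q_A - 12q_A.
Maximising: ∂π_A/∂q_A = 68 - 2q_A = 0, giving q_A = 34.
Then q_N = (118 - 2·34)/4 = 25/2.

12.50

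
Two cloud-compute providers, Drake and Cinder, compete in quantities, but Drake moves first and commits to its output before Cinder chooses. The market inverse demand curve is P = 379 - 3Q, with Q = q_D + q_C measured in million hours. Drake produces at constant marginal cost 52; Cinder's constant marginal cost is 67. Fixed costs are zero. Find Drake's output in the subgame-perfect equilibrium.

57

The follower Cinder best-responds to any q_D: π_C = (379 - 3Q)q_C - 67q_C.
Follower FOC: 312 - 3q_D - 6q_C = 0, so q_C(q_D) = (312 - 3q_D)/6.
The leader anticipates this reaction. Substituting into P = 379 - 3Q gives P = 223 - (3/2)q_D, so π_D = (223 - (3/2)q_D)q_D - 52q_D.
Maximising: ∂π_D/∂q_D = 171 - 3q_D = 0, giving q_D = 57.
Then q_C = (312 - 3·57)/6 = 47/2.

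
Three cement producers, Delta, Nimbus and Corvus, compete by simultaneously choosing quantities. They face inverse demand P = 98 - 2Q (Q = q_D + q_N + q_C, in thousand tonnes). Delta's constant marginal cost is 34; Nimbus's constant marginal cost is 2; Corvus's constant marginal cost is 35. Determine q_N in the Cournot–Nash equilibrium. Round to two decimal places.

Delta's profit: π_D = (98 - 2Q)q_D - (34q_D). Setting ∂π_D/∂q_D = 0: 64 - 4q_D - 2(q_N + q_C) = 0.
Nimbus's profit: π_N = (98 - 2Q)q_N - (2q_N). Setting ∂π_N/∂q_N = 0: 96 - 4q_N - 2(q_D + q_C) = 0.
Corvus's first-order condition: 63 - 4q_C - 2(q_D + q_N) = 0.
Adding the 3 conditions: 223 − 4Q − 4Q = 0, i.e. Q = 223/8.
Back-substituting: q_D = (64 − 223/4)/2 = 33/8, q_N = (96 − 223/4)/2 = 161/8, q_C = (63 − 223/4)/2 = 29/8.

20.13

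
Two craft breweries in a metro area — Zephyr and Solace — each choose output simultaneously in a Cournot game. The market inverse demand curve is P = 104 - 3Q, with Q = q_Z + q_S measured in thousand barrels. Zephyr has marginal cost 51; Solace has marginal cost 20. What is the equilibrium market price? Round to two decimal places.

Zephyr's profit: π_Z = (104 - 3Q)q_Z - (51q_Z). Setting ∂π_Z/∂q_Z = 0: 53 - 6q_Z - 3(q_S) = 0.
Solace's profit: π_S = (104 - 3Q)q_S - (20q_S). Setting ∂π_S/∂q_S = 0: 84 - 6q_S - 3(q_Z) = 0.
So q_Z = (53 - 3q_S)/6 and q_S = (84 - 3q_Z)/6.
Substituting one into the other gives q_Z = 22/9 and q_S = 115/9.
Total output Q = 137/9, so price P = 104 - 3·(137/9) = 175/3.

58.33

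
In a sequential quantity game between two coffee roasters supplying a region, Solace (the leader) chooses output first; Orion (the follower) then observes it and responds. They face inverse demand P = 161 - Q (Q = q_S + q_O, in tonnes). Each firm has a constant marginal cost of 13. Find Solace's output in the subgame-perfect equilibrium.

Solve by backward induction. Given q_S, the follower Orion maximises π_O = (161 - q_S - q_O)q_O - 13q_O.
Setting the follower's marginal profit to zero, 148 - q_S - 2q_O = 0, i.e. q_O = (148 - q_S)/2.
Solace substitutes q_O(q_S) into its own profit: π_S = q_S(161 - q_S - (148 - q_S)/2) - 13q_S = (87 - (1/2)q_S)q_S - 13q_S.
The leader's first-order condition 74 - q_S = 0 yields q_S = 74.
Then q_O = (148 - 74)/2 = 37.

74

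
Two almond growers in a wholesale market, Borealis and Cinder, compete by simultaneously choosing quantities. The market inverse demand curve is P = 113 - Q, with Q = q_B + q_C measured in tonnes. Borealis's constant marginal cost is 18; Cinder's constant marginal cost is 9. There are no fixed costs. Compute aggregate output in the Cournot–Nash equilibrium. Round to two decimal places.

Borealis's profit: π_B = (113 - Q)q_B - (18q_B). Setting ∂π_B/∂q_B = 0: 95 - 2q_B - (q_C) = 0.
Cinder's first-order condition: 104 - 2q_C - (q_B) = 0.
Rearranging gives the reaction functions q_B = (95 - q_C)/2 and q_C = (104 - q_B)/2.
Solving the pair: q_B = 86/3, q_C = 113/3.
Total output Q = 86/3 + 113/3 = 199/3.

66.33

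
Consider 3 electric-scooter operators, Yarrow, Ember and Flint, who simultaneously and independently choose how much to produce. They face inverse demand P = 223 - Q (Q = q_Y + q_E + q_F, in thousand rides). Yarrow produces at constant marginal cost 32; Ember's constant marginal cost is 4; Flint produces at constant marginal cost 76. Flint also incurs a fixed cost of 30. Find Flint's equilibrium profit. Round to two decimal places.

30.06

Yarrow's profit: π_Y = (223 - Q)q_Y - (32q_Y). Setting ∂π_Y/∂q_Y = 0: 191 - 2q_Y - (q_E + q_F) = 0.
Ember's profit: π_E = (223 - Q)q_E - (4q_E). Setting ∂π_E/∂q_E = 0: 219 - 2q_E - (q_Y + q_F) = 0.
Flint's profit: π_F = (223 - Q)q_F - (76q_F). Setting ∂π_F/∂q_F = 0: 147 - 2q_F - (q_Y + q_E) = 0.
Adding the 3 conditions: 557 − 2Q − 2Q = 0, i.e. Q = 557/4.
Back-substituting: q_Y = (191 − 557/4) = 207/4, q_E = (219 − 557/4) = 319/4, q_F = (147 − 557/4) = 31/4.
Price P = 223 - 557/4 = 335/4.
Flint's profit: (335/4 - 76)·(31/4) - 30 = 481/16.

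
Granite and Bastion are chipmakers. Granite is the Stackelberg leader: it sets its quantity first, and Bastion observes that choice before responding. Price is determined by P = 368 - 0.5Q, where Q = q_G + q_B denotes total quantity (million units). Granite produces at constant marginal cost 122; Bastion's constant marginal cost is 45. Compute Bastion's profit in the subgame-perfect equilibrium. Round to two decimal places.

Solve by backward induction. Given q_G, the follower Bastion maximises π_B = (368 - (1/2)q_G - (1/2)q_B)q_B - 45q_B.
∂π_B/∂q_B = 323 - (1/2)q_G - q_B = 0 gives the reaction function q_B = (323 - (1/2)q_G).
The leader anticipates this reaction. Substituting into P = 368 - 0.5Q gives P = 413/2 - (1/4)q_G, so π_G = (413/2 - (1/4)q_G)q_G - 122q_G.
Maximising: ∂π_G/∂q_G = 169/2 - (1/2)q_G = 0, giving q_G = 169.
Then q_B = (323 - (1/2)·169) = 477/2.
Price P = 368 - (1/2)·(815/2) = 657/4.
Bastion's profit: (657/4 - 45)·(477/2) = 28441.1250.

28441.13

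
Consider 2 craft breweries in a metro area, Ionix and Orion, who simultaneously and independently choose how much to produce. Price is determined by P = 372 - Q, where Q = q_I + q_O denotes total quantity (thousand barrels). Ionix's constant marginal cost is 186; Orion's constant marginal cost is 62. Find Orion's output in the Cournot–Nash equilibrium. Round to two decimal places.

Ionix's profit: π_I = (372 - Q)q_I - (186q_I). Setting ∂π_I/∂q_I = 0: 186 - 2q_I - (q_O) = 0.
Orion's profit: π_O = (372 - Q)q_O - (62q_O). Setting ∂π_O/∂q_O = 0: 310 - 2q_O - (q_I) = 0.
So q_I = (186 - q_O)/2 and q_O = (310 - q_I)/2.
Solving the pair: q_I = 62/3, q_O = 434/3.

144.67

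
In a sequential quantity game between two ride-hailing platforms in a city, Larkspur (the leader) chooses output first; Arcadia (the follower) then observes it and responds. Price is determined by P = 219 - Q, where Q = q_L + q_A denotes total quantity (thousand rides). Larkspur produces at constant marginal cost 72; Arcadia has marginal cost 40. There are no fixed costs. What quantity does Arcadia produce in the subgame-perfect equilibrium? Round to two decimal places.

Solve by backward induction. Given q_L, the follower Arcadia maximises π_A = (219 - q_L - q_A)q_A - 40q_A.
∂π_A/∂q_A = 179 - q_L - 2q_A = 0 gives the reaction function q_A = (179 - q_L)/2.
The leader anticipates this reaction. Substituting into P = 219 - Q gives P = 259/2 - (1/2)q_L, so π_L = (259/2 - (1/2)q_L)q_L - 72q_L.
Maximising: ∂π_L/∂q_L = 115/2 - q_L = 0, giving q_L = 115/2.
Then q_A = (179 - 115/2)/2 = 243/4.

60.75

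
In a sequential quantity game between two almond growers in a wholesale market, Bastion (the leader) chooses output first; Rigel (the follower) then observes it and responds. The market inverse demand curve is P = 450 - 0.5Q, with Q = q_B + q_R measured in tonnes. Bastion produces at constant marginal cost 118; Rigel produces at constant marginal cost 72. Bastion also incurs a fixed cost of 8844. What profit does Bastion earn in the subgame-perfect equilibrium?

11605

Solve by backward induction. Given q_B, the follower Rigel maximises π_R = (450 - (1/2)q_B - (1/2)q_R)q_R - 72q_R.
∂π_R/∂q_R = 378 - (1/2)q_B - q_R = 0 gives the reaction function q_R = (378 - (1/2)q_B).
The leader anticipates this reaction. Substituting into P = 450 - 0.5Q gives P = 261 - (1/4)q_B, so π_B = (261 - (1/4)q_B)q_B - 118q_B.
The leader's first-order condition 143 - (1/2)q_B = 0 yields q_B = 286.
Then q_R = (378 - (1/2)·286) = 235.
Price P = 450 - (1/2)·521 = 379/2.
Bastion's profit: (379/2 - 118)·286 - 8844 = 11605.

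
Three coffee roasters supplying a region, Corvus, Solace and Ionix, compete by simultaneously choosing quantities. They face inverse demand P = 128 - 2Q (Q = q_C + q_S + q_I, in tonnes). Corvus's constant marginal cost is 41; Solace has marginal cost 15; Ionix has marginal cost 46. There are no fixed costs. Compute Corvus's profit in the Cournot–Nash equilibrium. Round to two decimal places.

Corvus's profit: π_C = (128 - 2Q)q_C - (41q_C). Setting ∂π_C/∂q_C = 0: 87 - 4q_C - 2(q_S + q_I) = 0.
Solace's first-order condition: 113 - 4q_S - 2(q_C + q_I) = 0.
Ionix's profit: π_I = (128 - 2Q)q_I - (46q_I). Setting ∂π_I/∂q_I = 0: 82 - 4q_I - 2(q_C + q_S) = 0.
Adding the 3 first-order conditions: 282 − 8Q = 0, so Q = 141/4.
Back-substituting: q_C = (87 − 141/2)/2 = 33/4, q_S = (113 − 141/2)/2 = 85/4, q_I = (82 − 141/2)/2 = 23/4.
Price P = 128 - 2·(141/4) = 115/2.
Corvus's profit: (115/2 - 41)·(33/4) = 1089/8.

136.13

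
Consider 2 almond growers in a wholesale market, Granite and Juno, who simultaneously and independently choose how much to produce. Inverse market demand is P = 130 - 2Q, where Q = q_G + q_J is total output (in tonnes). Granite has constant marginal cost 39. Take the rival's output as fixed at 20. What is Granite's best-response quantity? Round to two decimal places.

12.75

With the rival's output fixed at 20, Granite's profit is π_G = (130 - 2·20 - 2q_G)q_G - (39q_G) = (90 - 2q_G)q_G - (39q_G).
∂π_G/∂q_G = 51 - 4q_G = 0, so q_G = 51/4.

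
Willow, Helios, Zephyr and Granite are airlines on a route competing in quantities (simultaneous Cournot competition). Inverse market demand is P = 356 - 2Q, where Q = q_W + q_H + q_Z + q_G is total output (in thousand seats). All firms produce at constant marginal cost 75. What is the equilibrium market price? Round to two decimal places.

A representative firm's profit is π_i = q_i(356 - 2Q) - 75q_i.
First-order condition (treating rivals' output as given): 281 - 4q_i - 2·Σ_{j≠i} q_j = 0.
By symmetry each firm produces the same amount; substituting Σ_{j≠i} q_j = 3q_i yields q_i = 281/10.
Total output Q = 562/5, so price P = 356 - 2·(562/5) = 656/5.

131.20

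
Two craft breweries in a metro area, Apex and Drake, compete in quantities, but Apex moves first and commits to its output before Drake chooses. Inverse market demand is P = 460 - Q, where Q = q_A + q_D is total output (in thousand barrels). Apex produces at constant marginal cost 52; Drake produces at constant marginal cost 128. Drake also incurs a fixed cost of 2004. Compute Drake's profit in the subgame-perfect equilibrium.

The follower Drake best-responds to any q_A: π_D = (460 - Q)q_D - 128q_D.
Setting the follower's marginal profit to zero, 332 - q_A - 2q_D = 0, i.e. q_D = (332 - q_A)/2.
The leader anticipates this reaction. Substituting into P = 460 - Q gives P = 294 - (1/2)q_A, so π_A = (294 - (1/2)q_A)q_A - 52q_A.
Maximising: ∂π_A/∂q_A = 242 - q_A = 0, giving q_A = 242.
Then q_D = (332 - 242)/2 = 45.
Price P = 460 - 287 = 173.
Drake's profit: (173 - 128)·45 - 2004 = 21.

21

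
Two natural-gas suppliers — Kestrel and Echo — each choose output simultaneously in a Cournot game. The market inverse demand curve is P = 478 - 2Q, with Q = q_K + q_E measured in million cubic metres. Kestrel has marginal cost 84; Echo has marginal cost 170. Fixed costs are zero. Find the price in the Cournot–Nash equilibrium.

244

Kestrel's profit: π_K = (478 - 2Q)q_K - (84q_K). Setting ∂π_K/∂q_K = 0: 394 - 4q_K - 2(q_E) = 0.
Echo's first-order condition: 308 - 4q_E - 2(q_K) = 0.
So q_K = (394 - 2q_E)/4 and q_E = (308 - 2q_K)/4.
Solving the pair: q_K = 80, q_E = 37.
Total output Q = 117, so price P = 478 - 2·117 = 244.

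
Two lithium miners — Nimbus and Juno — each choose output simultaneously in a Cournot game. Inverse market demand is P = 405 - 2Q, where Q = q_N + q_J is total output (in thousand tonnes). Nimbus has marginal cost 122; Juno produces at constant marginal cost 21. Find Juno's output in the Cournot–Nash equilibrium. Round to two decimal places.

80.83

Nimbus's profit: π_N = (405 - 2Q)q_N - (122q_N). Setting ∂π_N/∂q_N = 0: 283 - 4q_N - 2(q_J) = 0.
Juno's first-order condition: 384 - 4q_J - 2(q_N) = 0.
So q_N = (283 - 2q_J)/4 and q_J = (384 - 2q_N)/4.
Solving the pair: q_N = 91/3, q_J = 485/6.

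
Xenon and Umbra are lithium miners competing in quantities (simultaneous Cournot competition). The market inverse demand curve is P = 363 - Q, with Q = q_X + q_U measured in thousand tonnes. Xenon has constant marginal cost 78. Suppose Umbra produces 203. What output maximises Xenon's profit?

41

With the rival's output fixed at 203, Xenon's profit is π_X = (363 - 203 - q_X)q_X - (78q_X) = (160 - q_X)q_X - (78q_X).
∂π_X/∂q_X = 82 - 2q_X = 0, so q_X = 41.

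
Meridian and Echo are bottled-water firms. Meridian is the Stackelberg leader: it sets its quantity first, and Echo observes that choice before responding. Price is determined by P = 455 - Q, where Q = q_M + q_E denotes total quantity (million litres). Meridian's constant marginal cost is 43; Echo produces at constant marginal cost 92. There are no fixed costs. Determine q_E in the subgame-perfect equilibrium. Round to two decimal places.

The follower Echo best-responds to any q_M: π_E = (455 - Q)q_E - 92q_E.
∂π_E/∂q_E = 363 - q_M - 2q_E = 0 gives the reaction function q_E = (363 - q_M)/2.
Meridian substitutes q_E(q_M) into its own profit: π_M = q_M(455 - q_M - (363 - q_M)/2) - 43q_M = (547/2 - (1/2)q_M)q_M - 43q_M.
Maximising: ∂π_M/∂q_M = 461/2 - q_M = 0, giving q_M = 461/2.
Then q_E = (363 - 461/2)/2 = 265/4.

66.25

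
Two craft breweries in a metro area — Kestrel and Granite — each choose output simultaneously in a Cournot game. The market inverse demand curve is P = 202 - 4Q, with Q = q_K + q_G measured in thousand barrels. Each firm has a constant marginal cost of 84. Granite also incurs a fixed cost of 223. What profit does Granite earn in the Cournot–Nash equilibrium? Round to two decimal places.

163.78

A representative firm's profit is π_i = q_i(202 - 4Q) - 84q_i.
First-order condition (treating rivals' output as given): 118 - 8q_i - 4q_j = 0.
With identical firms every q_j equals q_i, so q_j = q_i and 118 = 12q_i, giving q_i = 59/6.
Price P = 202 - 4·(59/3) = 370/3.
Granite's profit: (370/3 - 84)·(59/6) - 223 = 1474/9.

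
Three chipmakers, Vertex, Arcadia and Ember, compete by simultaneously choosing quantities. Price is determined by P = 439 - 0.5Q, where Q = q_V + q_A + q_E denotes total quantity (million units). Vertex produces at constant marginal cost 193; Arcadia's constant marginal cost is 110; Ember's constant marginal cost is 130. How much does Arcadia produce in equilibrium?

Vertex's profit: π_V = (439 - 0.5Q)q_V - (193q_V). Setting ∂π_V/∂q_V = 0: 246 - q_V - (1/2)(q_A + q_E) = 0.
Arcadia's first-order condition: 329 - q_A - (1/2)(q_V + q_E) = 0.
Ember's first-order condition: 309 - q_E - (1/2)(q_V + q_A) = 0.
Adding the 3 first-order conditions: 884 − 2Q = 0, so Q = 442.
Back-substituting: q_V = (246 − 221)/(1/2) = 50, q_A = (329 − 221)/(1/2) = 216, q_E = (309 − 221)/(1/2) = 176.

216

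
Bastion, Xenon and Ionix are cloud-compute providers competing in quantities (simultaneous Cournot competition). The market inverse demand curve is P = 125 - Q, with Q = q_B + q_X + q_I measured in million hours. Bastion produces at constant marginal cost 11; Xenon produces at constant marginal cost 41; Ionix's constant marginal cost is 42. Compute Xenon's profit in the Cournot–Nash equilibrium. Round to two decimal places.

189.06

Bastion's profit: π_B = (125 - Q)q_B - (11q_B). Setting ∂π_B/∂q_B = 0: 114 - 2q_B - (q_X + q_I) = 0.
Xenon's first-order condition: 84 - 2q_X - (q_B + q_I) = 0.
Ionix's first-order condition: 83 - 2q_I - (q_B + q_X) = 0.
Summing all 3 equations gives 281 − 4Q = 0, hence Q = 281/4.
Back-substituting: q_B = (114 − 281/4) = 175/4, q_X = (84 − 281/4) = 55/4, q_I = (83 − 281/4) = 51/4.
Price P = 125 - 281/4 = 219/4.
Xenon's profit: (219/4 - 41)·(55/4) = 189.0625.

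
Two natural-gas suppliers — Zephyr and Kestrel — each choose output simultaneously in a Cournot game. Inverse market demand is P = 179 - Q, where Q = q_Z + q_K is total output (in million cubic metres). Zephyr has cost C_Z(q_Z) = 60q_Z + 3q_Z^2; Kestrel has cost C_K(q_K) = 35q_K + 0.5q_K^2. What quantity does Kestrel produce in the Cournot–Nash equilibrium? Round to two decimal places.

Zephyr's profit: π_Z = (179 - Q)q_Z - (60q_Z + 3q_Z²). Setting ∂π_Z/∂q_Z = 0: 119 - 8q_Z - (q_K) = 0.
Kestrel's profit: π_K = (179 - Q)q_K - (35q_K + (1/2)q_K²). Setting ∂π_K/∂q_K = 0: 144 - 3q_K - (q_Z) = 0.
So q_Z = (119 - q_K)/8 and q_K = (144 - q_Z)/3.
Substituting one into the other gives q_Z = 213/23 and q_K = 1033/23.

44.91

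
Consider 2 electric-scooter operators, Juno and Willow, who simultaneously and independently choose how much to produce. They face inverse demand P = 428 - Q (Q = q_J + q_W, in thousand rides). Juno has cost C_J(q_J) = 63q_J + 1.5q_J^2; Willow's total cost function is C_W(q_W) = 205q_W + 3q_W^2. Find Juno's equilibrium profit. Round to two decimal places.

11955.64

Juno's profit: π_J = (428 - Q)q_J - (63q_J + (3/2)q_J²). Setting ∂π_J/∂q_J = 0: 365 - 5q_J - (q_W) = 0.
Willow's profit: π_W = (428 - Q)q_W - (205q_W + 3q_W²). Setting ∂π_W/∂q_W = 0: 223 - 8q_W - (q_J) = 0.
So q_J = (365 - q_W)/5 and q_W = (223 - q_J)/8.
Substituting one into the other gives q_J = 899/13 and q_W = 250/13.
Price P = 428 - 1149/13 = 339.6154.
Juno's profit: 339.6154·(899/13) - 63·(899/13) - (3/2)(899/13)² = 11955.6361.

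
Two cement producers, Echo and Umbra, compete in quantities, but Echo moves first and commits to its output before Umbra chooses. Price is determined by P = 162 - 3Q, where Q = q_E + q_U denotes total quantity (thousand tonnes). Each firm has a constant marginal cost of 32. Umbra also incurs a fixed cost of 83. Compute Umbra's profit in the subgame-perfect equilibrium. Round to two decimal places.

Solve by backward induction. Given q_E, the follower Umbra maximises π_U = (162 - 3q_E - 3q_U)q_U - 32q_U.
∂π_U/∂q_U = 130 - 3q_E - 6q_U = 0 gives the reaction function q_U = (130 - 3q_E)/6.
Echo substitutes q_U(q_E) into its own profit: π_E = q_E(162 - 3q_E - (130 - 3q_E)/2) - 32q_E = (97 - (3/2)q_E)q_E - 32q_E.
Leader FOC: 65 - 3q_E = 0, so q_E = 65/3.
Then q_U = (130 - 3·(65/3))/6 = 65/6.
Price P = 162 - 3·(65/2) = 129/2.
Umbra's profit: (129/2 - 32)·(65/6) - 83 = 269.0833.

269.08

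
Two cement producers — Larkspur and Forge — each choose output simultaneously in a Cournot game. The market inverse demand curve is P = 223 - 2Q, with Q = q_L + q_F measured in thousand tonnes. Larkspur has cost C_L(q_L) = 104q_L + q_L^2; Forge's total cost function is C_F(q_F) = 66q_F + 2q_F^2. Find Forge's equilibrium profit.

1024

Larkspur's profit: π_L = (223 - 2Q)q_L - (104q_L + q_L²). Setting ∂π_L/∂q_L = 0: 119 - 6q_L - 2(q_F) = 0.
Forge's first-order condition: 157 - 8q_F - 2(q_L) = 0.
Best responses: q_L = (119 - 2q_F)/6, q_F = (157 - 2q_L)/8.
Solving the pair: q_L = 29/2, q_F = 16.
Price P = 223 - 2·(61/2) = 162.
Forge's profit: 162·16 - 66·16 - 2·16² = 1024.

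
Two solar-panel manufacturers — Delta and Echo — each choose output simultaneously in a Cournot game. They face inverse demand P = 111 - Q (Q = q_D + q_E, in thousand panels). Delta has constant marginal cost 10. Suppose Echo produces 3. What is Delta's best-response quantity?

49

With the rival's output fixed at 3, Delta's profit is π_D = (111 - 3 - q_D)q_D - (10q_D) = (108 - q_D)q_D - (10q_D).
∂π_D/∂q_D = 98 - 2q_D = 0, so q_D = 49.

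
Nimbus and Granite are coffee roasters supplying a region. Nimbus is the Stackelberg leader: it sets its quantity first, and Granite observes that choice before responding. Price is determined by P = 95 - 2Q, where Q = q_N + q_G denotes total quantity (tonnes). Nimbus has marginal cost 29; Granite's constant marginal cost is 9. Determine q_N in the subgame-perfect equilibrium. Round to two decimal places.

The follower Granite best-responds to any q_N: π_G = (95 - 2Q)q_G - 9q_G.
Setting the follower's marginal profit to zero, 86 - 2q_N - 4q_G = 0, i.e. q_G = (86 - 2q_N)/4.
Nimbus substitutes q_G(q_N) into its own profit: π_N = q_N(95 - 2q_N - (86 - 2q_N)/2) - 29q_N = (52 - q_N)q_N - 29q_N.
Leader FOC: 23 - 2q_N = 0, so q_N = 23/2.
Then q_G = (86 - 2·(23/2))/4 = 63/4.

11.50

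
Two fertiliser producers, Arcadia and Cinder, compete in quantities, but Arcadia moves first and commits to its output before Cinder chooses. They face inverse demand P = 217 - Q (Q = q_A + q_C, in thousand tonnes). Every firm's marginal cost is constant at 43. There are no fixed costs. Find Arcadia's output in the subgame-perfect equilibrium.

The follower Cinder best-responds to any q_A: π_C = (217 - Q)q_C - 43q_C.
∂π_C/∂q_C = 174 - q_A - 2q_C = 0 gives the reaction function q_C = (174 - q_A)/2.
Arcadia substitutes q_C(q_A) into its own profit: π_A = q_A(217 - q_A - (174 - q_A)/2) - 43q_A = (130 - (1/2)q_A)q_A - 43q_A.
The leader's first-order condition 87 - q_A = 0 yields q_A = 87.
Then q_C = (174 - 87)/2 = 87/2.

87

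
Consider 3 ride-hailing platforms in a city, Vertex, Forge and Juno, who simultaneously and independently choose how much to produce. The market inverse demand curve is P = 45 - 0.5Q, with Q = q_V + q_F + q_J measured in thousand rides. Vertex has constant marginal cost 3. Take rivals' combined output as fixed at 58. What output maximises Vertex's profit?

13

With rivals' combined output fixed at 58, Vertex's profit is π_V = (45 - (1/2)·58 - (1/2)q_V)q_V - (3q_V) = (16 - (1/2)q_V)q_V - (3q_V).
∂π_V/∂q_V = 13 - q_V = 0, so q_V = 13.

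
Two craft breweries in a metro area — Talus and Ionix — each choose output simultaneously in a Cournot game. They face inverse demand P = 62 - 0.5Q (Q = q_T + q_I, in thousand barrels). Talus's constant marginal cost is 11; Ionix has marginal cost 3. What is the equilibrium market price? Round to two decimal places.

25.33

Talus's profit: π_T = (62 - 0.5Q)q_T - (11q_T). Setting ∂π_T/∂q_T = 0: 51 - q_T - (1/2)(q_I) = 0.
Ionix's first-order condition: 59 - q_I - (1/2)(q_T) = 0.
So q_T = (51 - (1/2)q_I) and q_I = (59 - (1/2)q_T).
Solving the pair: q_T = 86/3, q_I = 134/3.
Total output Q = 220/3, so price P = 62 - (1/2)·(220/3) = 76/3.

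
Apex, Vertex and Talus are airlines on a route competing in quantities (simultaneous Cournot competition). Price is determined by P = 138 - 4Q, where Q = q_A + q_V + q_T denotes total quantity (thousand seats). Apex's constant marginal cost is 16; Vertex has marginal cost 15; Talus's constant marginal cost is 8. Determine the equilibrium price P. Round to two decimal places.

Apex's profit: π_A = (138 - 4Q)q_A - (16q_A). Setting ∂π_A/∂q_A = 0: 122 - 8q_A - 4(q_V + q_T) = 0.
Vertex's first-order condition: 123 - 8q_V - 4(q_A + q_T) = 0.
Talus's first-order condition: 130 - 8q_T - 4(q_A + q_V) = 0.
Summing all 3 equations gives 375 − 16Q = 0, hence Q = 375/16.
Back-substituting: q_A = (122 − 375/4)/4 = 113/16, q_V = (123 − 375/4)/4 = 117/16, q_T = (130 − 375/4)/4 = 145/16.
Total output Q = 375/16, so price P = 138 - 4·(375/16) = 177/4.

44.25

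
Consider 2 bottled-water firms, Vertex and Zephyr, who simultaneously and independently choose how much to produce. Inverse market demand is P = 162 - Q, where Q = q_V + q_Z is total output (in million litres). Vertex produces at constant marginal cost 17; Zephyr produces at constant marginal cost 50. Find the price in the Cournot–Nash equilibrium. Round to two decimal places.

Vertex's profit: π_V = (162 - Q)q_V - (17q_V). Setting ∂π_V/∂q_V = 0: 145 - 2q_V - (q_Z) = 0.
Zephyr's profit: π_Z = (162 - Q)q_Z - (50q_Z). Setting ∂π_Z/∂q_Z = 0: 112 - 2q_Z - (q_V) = 0.
Best responses: q_V = (145 - q_Z)/2, q_Z = (112 - q_V)/2.
Substituting one into the other gives q_V = 178/3 and q_Z = 79/3.
Total output Q = 257/3, so price P = 162 - 257/3 = 229/3.

76.33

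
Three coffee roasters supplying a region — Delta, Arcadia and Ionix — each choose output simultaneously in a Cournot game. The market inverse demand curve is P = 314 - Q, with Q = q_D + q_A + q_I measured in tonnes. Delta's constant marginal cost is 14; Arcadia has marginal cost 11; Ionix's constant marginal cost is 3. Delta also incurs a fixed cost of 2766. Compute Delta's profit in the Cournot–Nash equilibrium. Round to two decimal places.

Delta's profit: π_D = (314 - Q)q_D - (14q_D). Setting ∂π_D/∂q_D = 0: 300 - 2q_D - (q_A + q_I) = 0.
Arcadia's profit: π_A = (314 - Q)q_A - (11q_A). Setting ∂π_A/∂q_A = 0: 303 - 2q_A - (q_D + q_I) = 0.
Ionix's profit: π_I = (314 - Q)q_I - (3q_I). Setting ∂π_I/∂q_I = 0: 311 - 2q_I - (q_D + q_A) = 0.
Adding the 3 first-order conditions: 914 − 4Q = 0, so Q = 457/2.
Back-substituting: q_D = (300 − 457/2) = 143/2, q_A = (303 − 457/2) = 149/2, q_I = (311 − 457/2) = 165/2.
Price P = 314 - 457/2 = 171/2.
Delta's profit: (171/2 - 14)·(143/2) - 2766 = 2346.2500.

2346.25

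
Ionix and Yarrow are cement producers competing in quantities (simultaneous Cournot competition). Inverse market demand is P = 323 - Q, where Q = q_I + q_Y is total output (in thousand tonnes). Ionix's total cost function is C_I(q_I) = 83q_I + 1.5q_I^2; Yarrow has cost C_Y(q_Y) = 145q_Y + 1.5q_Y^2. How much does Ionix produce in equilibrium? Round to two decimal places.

42.58

Ionix's profit: π_I = (323 - Q)q_I - (83q_I + (3/2)q_I²). Setting ∂π_I/∂q_I = 0: 240 - 5q_I - (q_Y) = 0.
Yarrow's first-order condition: 178 - 5q_Y - (q_I) = 0.
So q_I = (240 - q_Y)/5 and q_Y = (178 - q_I)/5.
Substituting one into the other gives q_I = 511/12 and q_Y = 325/12.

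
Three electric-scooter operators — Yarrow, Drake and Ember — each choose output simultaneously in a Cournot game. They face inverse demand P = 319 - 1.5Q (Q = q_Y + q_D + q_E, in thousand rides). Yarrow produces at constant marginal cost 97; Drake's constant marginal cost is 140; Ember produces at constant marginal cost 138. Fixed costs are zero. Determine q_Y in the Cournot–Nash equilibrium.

51

Yarrow's profit: π_Y = (319 - 1.5Q)q_Y - (97q_Y). Setting ∂π_Y/∂q_Y = 0: 222 - 3q_Y - (3/2)(q_D + q_E) = 0.
Drake's first-order condition: 179 - 3q_D - (3/2)(q_Y + q_E) = 0.
Ember's profit: π_E = (319 - 1.5Q)q_E - (138q_E). Setting ∂π_E/∂q_E = 0: 181 - 3q_E - (3/2)(q_Y + q_D) = 0.
Summing all 3 equations gives 582 − 6Q = 0, hence Q = 97.
Back-substituting: q_Y = (222 − 291/2)/(3/2) = 51, q_D = (179 − 291/2)/(3/2) = 67/3, q_E = (181 − 291/2)/(3/2) = 71/3.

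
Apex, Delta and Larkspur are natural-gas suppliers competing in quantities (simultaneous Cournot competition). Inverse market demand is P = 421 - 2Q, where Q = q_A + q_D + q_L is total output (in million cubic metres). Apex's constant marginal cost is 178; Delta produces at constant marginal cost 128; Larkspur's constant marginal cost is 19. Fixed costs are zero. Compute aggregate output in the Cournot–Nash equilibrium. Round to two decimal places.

Apex's profit: π_A = (421 - 2Q)q_A - (178q_A). Setting ∂π_A/∂q_A = 0: 243 - 4q_A - 2(q_D + q_L) = 0.
Delta's profit: π_D = (421 - 2Q)q_D - (128q_D). Setting ∂π_D/∂q_D = 0: 293 - 4q_D - 2(q_A + q_L) = 0.
Larkspur's profit: π_L = (421 - 2Q)q_L - (19q_L). Setting ∂π_L/∂q_L = 0: 402 - 4q_L - 2(q_A + q_D) = 0.
Summing all 3 equations gives 938 − 8Q = 0, hence Q = 469/4.
Back-substituting: q_A = (243 − 469/2)/2 = 17/4, q_D = (293 − 469/2)/2 = 117/4, q_L = (402 − 469/2)/2 = 335/4.
Total output Q = 17/4 + 117/4 + 335/4 = 469/4.

117.25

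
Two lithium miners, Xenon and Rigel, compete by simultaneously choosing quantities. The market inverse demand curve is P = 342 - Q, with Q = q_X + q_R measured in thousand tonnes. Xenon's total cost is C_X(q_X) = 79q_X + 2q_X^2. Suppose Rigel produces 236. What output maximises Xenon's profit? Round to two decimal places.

With the rival's output fixed at 236, Xenon's profit is π_X = (342 - 236 - q_X)q_X - (79q_X + 2q_X²) = (106 - q_X)q_X - (79q_X + 2q_X²).
∂π_X/∂q_X = 27 - 6q_X = 0, so q_X = 9/2.

4.50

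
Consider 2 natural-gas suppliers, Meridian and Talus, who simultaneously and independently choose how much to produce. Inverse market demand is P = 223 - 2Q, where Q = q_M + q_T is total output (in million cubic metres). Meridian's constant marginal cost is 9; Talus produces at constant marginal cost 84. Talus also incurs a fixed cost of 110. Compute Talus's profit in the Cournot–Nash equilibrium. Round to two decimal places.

Meridian's profit: π_M = (223 - 2Q)q_M - (9q_M). Setting ∂π_M/∂q_M = 0: 214 - 4q_M - 2(q_T) = 0.
Talus's profit: π_T = (223 - 2Q)q_T - (84q_T). Setting ∂π_T/∂q_T = 0: 139 - 4q_T - 2(q_M) = 0.
So q_M = (214 - 2q_T)/4 and q_T = (139 - 2q_M)/4.
Solving the pair: q_M = 289/6, q_T = 32/3.
Price P = 223 - 2·(353/6) = 316/3.
Talus's profit: (316/3 - 84)·(32/3) - 110 = 1058/9.

117.56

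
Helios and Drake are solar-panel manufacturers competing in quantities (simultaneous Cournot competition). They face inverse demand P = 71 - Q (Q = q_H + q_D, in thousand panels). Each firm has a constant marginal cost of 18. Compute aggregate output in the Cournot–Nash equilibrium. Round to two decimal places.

A representative firm's profit is π_i = q_i(71 - Q) - 18q_i.
Setting ∂π_i/∂q_i = 0 with rivals' quantities fixed: 53 - 2q_i - q_j = 0.
With identical firms every q_j equals q_i, so q_j = q_i and 53 = 3q_i, giving q_i = 53/3.
Total output Q = 53/3 + 53/3 = 106/3.

35.33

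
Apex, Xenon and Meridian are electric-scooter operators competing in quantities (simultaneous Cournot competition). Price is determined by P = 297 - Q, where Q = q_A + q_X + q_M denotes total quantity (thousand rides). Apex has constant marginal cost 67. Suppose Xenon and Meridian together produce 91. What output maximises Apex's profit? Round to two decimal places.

69.50

With rivals' combined output fixed at 91, Apex's profit is π_A = (297 - 91 - q_A)q_A - (67q_A) = (206 - q_A)q_A - (67q_A).
∂π_A/∂q_A = 139 - 2q_A = 0, so q_A = 139/2.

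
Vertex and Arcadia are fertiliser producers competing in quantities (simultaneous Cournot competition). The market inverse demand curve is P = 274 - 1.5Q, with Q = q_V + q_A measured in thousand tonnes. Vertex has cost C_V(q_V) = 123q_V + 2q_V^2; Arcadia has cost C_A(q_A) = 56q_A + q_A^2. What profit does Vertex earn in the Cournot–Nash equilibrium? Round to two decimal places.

Vertex's profit: π_V = (274 - 1.5Q)q_V - (123q_V + 2q_V²). Setting ∂π_V/∂q_V = 0: 151 - 7q_V - (3/2)(q_A) = 0.
Arcadia's first-order condition: 218 - 5q_A - (3/2)(q_V) = 0.
Best responses: q_V = (151 - (3/2)q_A)/7, q_A = (218 - (3/2)q_V)/5.
Substituting one into the other gives q_V = 1712/131 and q_A = 39.6794.
Price P = 274 - (3/2)·52.7481 = 194.8779.
Vertex's profit: 194.8779·(1712/131) - 123·(1712/131) - 2(1712/131)² = 597.7684.

597.77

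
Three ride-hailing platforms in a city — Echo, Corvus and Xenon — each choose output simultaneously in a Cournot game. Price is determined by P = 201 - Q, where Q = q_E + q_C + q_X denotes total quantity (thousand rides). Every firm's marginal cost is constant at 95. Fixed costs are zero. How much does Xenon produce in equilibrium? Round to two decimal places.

26.50

A representative firm's profit is π_i = q_i(201 - Q) - 95q_i.
First-order condition (treating rivals' output as given): 106 - 2q_i - Σ_{j≠i} q_j = 0.
With identical firms every q_j equals q_i, so Σ_{j≠i} q_j = 2q_i and 106 = 4q_i, giving q_i = 53/2.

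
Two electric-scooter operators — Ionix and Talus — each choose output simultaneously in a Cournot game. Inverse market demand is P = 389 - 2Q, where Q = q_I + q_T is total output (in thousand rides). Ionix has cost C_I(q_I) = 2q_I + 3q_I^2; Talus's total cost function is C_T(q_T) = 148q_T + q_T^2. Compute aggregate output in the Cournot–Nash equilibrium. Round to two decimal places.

Ionix's profit: π_I = (389 - 2Q)q_I - (2q_I + 3q_I²). Setting ∂π_I/∂q_I = 0: 387 - 10q_I - 2(q_T) = 0.
Talus's first-order condition: 241 - 6q_T - 2(q_I) = 0.
Best responses: q_I = (387 - 2q_T)/10, q_T = (241 - 2q_I)/6.
Substituting one into the other gives q_I = 230/7 and q_T = 409/14.
Total output Q = 230/7 + 409/14 = 869/14.

62.07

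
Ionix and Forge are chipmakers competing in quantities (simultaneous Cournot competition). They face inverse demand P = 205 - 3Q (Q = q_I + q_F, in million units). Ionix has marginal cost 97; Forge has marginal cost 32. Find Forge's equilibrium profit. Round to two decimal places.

Ionix's profit: π_I = (205 - 3Q)q_I - (97q_I). Setting ∂π_I/∂q_I = 0: 108 - 6q_I - 3(q_F) = 0.
Forge's first-order condition: 173 - 6q_F - 3(q_I) = 0.
Rearranging gives the reaction functions q_I = (108 - 3q_F)/6 and q_F = (173 - 3q_I)/6.
Solving the pair: q_I = 43/9, q_F = 238/9.
Price P = 205 - 3·(281/9) = 334/3.
Forge's profit: (334/3 - 32)·(238/9) = 2097.9259.

2097.93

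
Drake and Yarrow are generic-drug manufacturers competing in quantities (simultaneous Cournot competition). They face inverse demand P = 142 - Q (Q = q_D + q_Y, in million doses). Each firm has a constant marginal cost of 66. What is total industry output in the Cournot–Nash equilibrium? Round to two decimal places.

50.67

Each firm earns π_i = (142 - Q)q_i - 66q_i.
Setting ∂π_i/∂q_i = 0 with rivals' quantities fixed: 76 - 2q_i - q_j = 0.
By symmetry each firm produces the same amount; substituting q_j = q_i yields q_i = 76/3.
Total output Q = 76/3 + 76/3 = 152/3.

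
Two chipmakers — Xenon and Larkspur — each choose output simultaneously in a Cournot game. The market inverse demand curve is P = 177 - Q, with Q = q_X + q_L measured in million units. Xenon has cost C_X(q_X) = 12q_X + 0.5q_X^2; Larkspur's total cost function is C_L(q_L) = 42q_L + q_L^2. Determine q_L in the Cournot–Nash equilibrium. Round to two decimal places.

21.82

Xenon's profit: π_X = (177 - Q)q_X - (12q_X + (1/2)q_X²). Setting ∂π_X/∂q_X = 0: 165 - 3q_X - (q_L) = 0.
Larkspur's first-order condition: 135 - 4q_L - (q_X) = 0.
Rearranging gives the reaction functions q_X = (165 - q_L)/3 and q_L = (135 - q_X)/4.
Substituting one into the other gives q_X = 525/11 and q_L = 240/11.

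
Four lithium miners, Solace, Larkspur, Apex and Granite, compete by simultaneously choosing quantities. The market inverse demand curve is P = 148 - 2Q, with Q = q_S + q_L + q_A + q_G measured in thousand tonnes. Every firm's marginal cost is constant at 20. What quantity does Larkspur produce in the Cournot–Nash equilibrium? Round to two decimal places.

A representative firm's profit is π_i = q_i(148 - 2Q) - 20q_i.
Setting ∂π_i/∂q_i = 0 with rivals' quantities fixed: 128 - 4q_i - 2·Σ_{j≠i} q_j = 0.
With identical firms every q_j equals q_i, so Σ_{j≠i} q_j = 3q_i and 128 = 10q_i, giving q_i = 64/5.

12.80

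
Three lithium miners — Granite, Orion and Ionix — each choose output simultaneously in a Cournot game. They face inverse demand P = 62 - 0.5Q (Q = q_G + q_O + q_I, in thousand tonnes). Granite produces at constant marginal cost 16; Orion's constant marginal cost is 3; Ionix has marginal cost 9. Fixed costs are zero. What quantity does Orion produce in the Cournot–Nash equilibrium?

39

Granite's profit: π_G = (62 - 0.5Q)q_G - (16q_G). Setting ∂π_G/∂q_G = 0: 46 - q_G - (1/2)(q_O + q_I) = 0.
Orion's profit: π_O = (62 - 0.5Q)q_O - (3q_O). Setting ∂π_O/∂q_O = 0: 59 - q_O - (1/2)(q_G + q_I) = 0.
Ionix's profit: π_I = (62 - 0.5Q)q_I - (9q_I). Setting ∂π_I/∂q_I = 0: 53 - q_I - (1/2)(q_G + q_O) = 0.
Summing all 3 equations gives 158 − 2Q = 0, hence Q = 79.
Back-substituting: q_G = (46 − 79/2)/(1/2) = 13, q_O = (59 − 79/2)/(1/2) = 39, q_I = (53 − 79/2)/(1/2) = 27.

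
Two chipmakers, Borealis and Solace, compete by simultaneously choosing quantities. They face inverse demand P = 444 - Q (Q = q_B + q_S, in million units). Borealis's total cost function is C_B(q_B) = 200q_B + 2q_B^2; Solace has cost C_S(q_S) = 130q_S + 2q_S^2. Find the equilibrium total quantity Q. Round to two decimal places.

79.71

Borealis's profit: π_B = (444 - Q)q_B - (200q_B + 2q_B²). Setting ∂π_B/∂q_B = 0: 244 - 6q_B - (q_S) = 0.
Solace's profit: π_S = (444 - Q)q_S - (130q_S + 2q_S²). Setting ∂π_S/∂q_S = 0: 314 - 6q_S - (q_B) = 0.
So q_B = (244 - q_S)/6 and q_S = (314 - q_B)/6.
Substituting one into the other gives q_B = 230/7 and q_S = 328/7.
Total output Q = 230/7 + 328/7 = 558/7.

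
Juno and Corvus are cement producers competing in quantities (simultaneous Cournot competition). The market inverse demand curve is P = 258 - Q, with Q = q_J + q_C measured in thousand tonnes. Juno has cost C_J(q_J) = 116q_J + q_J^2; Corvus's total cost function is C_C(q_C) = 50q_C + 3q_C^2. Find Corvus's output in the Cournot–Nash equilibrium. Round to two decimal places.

Juno's profit: π_J = (258 - Q)q_J - (116q_J + q_J²). Setting ∂π_J/∂q_J = 0: 142 - 4q_J - (q_C) = 0.
Corvus's first-order condition: 208 - 8q_C - (q_J) = 0.
So q_J = (142 - q_C)/4 and q_C = (208 - q_J)/8.
Substituting one into the other gives q_J = 928/31 and q_C = 690/31.

22.26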